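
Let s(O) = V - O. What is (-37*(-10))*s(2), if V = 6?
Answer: 1480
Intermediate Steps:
s(O) = 6 - O
(-37*(-10))*s(2) = (-37*(-10))*(6 - 1*2) = 370*(6 - 2) = 370*4 = 1480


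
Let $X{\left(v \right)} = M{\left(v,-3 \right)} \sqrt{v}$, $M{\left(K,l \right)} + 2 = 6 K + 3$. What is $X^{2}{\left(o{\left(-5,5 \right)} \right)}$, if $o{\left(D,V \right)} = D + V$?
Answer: $0$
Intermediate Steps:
$M{\left(K,l \right)} = 1 + 6 K$ ($M{\left(K,l \right)} = -2 + \left(6 K + 3\right) = -2 + \left(3 + 6 K\right) = 1 + 6 K$)
$X{\left(v \right)} = \sqrt{v} \left(1 + 6 v\right)$ ($X{\left(v \right)} = \left(1 + 6 v\right) \sqrt{v} = \sqrt{v} \left(1 + 6 v\right)$)
$X^{2}{\left(o{\left(-5,5 \right)} \right)} = \left(\sqrt{-5 + 5} \left(1 + 6 \left(-5 + 5\right)\right)\right)^{2} = \left(\sqrt{0} \left(1 + 6 \cdot 0\right)\right)^{2} = \left(0 \left(1 + 0\right)\right)^{2} = \left(0 \cdot 1\right)^{2} = 0^{2} = 0$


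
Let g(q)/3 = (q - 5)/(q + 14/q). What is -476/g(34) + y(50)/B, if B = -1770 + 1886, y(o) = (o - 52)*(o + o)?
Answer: -190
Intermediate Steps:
g(q) = 3*(-5 + q)/(q + 14/q) (g(q) = 3*((q - 5)/(q + 14/q)) = 3*((-5 + q)/(q + 14/q)) = 3*(-5 + q)/(q + 14/q))
y(o) = 2*o*(-52 + o) (y(o) = (-52 + o)*(2*o) = 2*o*(-52 + o))
B = 116
-476/g(34) + y(50)/B = -476*(14 + 34**2)/(102*(-5 + 34)) + (2*50*(-52 + 50))/116 = -476/(3*34*29/(14 + 1156)) + (2*50*(-2))*(1/116) = -476/(3*34*29/1170) - 200*1/116 = -476/(3*34*(1/1170)*29) - 50/29 = -476/493/195 - 50/29 = -476*195/493 - 50/29 = -5460/29 - 50/29 = -190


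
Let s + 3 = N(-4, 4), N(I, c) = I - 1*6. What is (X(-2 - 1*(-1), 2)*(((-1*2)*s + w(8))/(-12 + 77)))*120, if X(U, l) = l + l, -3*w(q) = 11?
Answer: 2144/13 ≈ 164.92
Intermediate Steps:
w(q) = -11/3 (w(q) = -⅓*11 = -11/3)
X(U, l) = 2*l
N(I, c) = -6 + I (N(I, c) = I - 6 = -6 + I)
s = -13 (s = -3 + (-6 - 4) = -3 - 10 = -13)
(X(-2 - 1*(-1), 2)*(((-1*2)*s + w(8))/(-12 + 77)))*120 = ((2*2)*((-1*2*(-13) - 11/3)/(-12 + 77)))*120 = (4*((-2*(-13) - 11/3)/65))*120 = (4*((26 - 11/3)*(1/65)))*120 = (4*((67/3)*(1/65)))*120 = (4*(67/195))*120 = (268/195)*120 = 2144/13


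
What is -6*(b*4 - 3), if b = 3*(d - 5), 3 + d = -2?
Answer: 738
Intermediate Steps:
d = -5 (d = -3 - 2 = -5)
b = -30 (b = 3*(-5 - 5) = 3*(-10) = -30)
-6*(b*4 - 3) = -6*(-30*4 - 3) = -6*(-120 - 3) = -6*(-123) = 738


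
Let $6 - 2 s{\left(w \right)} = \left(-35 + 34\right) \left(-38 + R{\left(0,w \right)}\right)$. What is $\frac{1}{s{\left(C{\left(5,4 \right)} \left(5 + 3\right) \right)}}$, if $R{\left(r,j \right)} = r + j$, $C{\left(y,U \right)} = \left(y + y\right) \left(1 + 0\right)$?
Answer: $\frac{1}{24} \approx 0.041667$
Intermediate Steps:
$C{\left(y,U \right)} = 2 y$ ($C{\left(y,U \right)} = 2 y 1 = 2 y$)
$R{\left(r,j \right)} = j + r$
$s{\left(w \right)} = -16 + \frac{w}{2}$ ($s{\left(w \right)} = 3 - \frac{\left(-35 + 34\right) \left(-38 + \left(w + 0\right)\right)}{2} = 3 - \frac{\left(-1\right) \left(-38 + w\right)}{2} = 3 - \frac{38 - w}{2} = 3 + \left(-19 + \frac{w}{2}\right) = -16 + \frac{w}{2}$)
$\frac{1}{s{\left(C{\left(5,4 \right)} \left(5 + 3\right) \right)}} = \frac{1}{-16 + \frac{2 \cdot 5 \left(5 + 3\right)}{2}} = \frac{1}{-16 + \frac{10 \cdot 8}{2}} = \frac{1}{-16 + \frac{1}{2} \cdot 80} = \frac{1}{-16 + 40} = \frac{1}{24}$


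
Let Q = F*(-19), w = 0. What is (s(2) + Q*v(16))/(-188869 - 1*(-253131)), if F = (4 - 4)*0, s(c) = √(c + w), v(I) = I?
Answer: √2/64262 ≈ 2.2007e-5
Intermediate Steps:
s(c) = √c (s(c) = √(c + 0) = √c)
F = 0 (F = 0*0 = 0)
Q = 0 (Q = 0*(-19) = 0)
(s(2) + Q*v(16))/(-188869 - 1*(-253131)) = (√2 + 0*16)/(-188869 - 1*(-253131)) = (√2 + 0)/(-188869 + 253131) = √2/64262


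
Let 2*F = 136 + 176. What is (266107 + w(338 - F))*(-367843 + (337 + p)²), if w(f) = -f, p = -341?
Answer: -97814394975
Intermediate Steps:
F = 156 (F = (136 + 176)/2 = (½)*312 = 156)
(266107 + w(338 - F))*(-367843 + (337 + p)²) = (266107 - (338 - 1*156))*(-367843 + (337 - 341)²) = (266107 - (338 - 156))*(-367843 + (-4)²) = (266107 - 1*182)*(-367843 + 16) = (266107 - 182)*(-367827) = 265925*(-367827) = -97814394975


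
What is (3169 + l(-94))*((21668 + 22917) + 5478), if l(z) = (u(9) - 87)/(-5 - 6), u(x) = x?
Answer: 1749051031/11 ≈ 1.5900e+8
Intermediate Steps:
l(z) = 78/11 (l(z) = (9 - 87)/(-5 - 6) = -78/(-11) = -78*(-1/11) = 78/11)
(3169 + l(-94))*((21668 + 22917) + 5478) = (3169 + 78/11)*((21668 + 22917) + 5478) = 34937*(44585 + 5478)/11 = (34937/11)*50063 = 1749051031/11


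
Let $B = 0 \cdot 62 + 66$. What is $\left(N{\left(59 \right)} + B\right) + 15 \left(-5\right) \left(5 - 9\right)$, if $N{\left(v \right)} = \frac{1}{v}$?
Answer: $\frac{21595}{59} \approx 366.02$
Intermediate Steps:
$B = 66$ ($B = 0 + 66 = 66$)
$\left(N{\left(59 \right)} + B\right) + 15 \left(-5\right) \left(5 - 9\right) = \left(\frac{1}{59} + 66\right) + 15 \left(-5\right) \left(5 - 9\right) = \left(\frac{1}{59} + 66\right) - -300 = \frac{3895}{59} + 300 = \frac{21595}{59}$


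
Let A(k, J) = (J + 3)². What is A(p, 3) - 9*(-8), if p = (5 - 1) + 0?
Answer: 108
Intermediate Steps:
p = 4 (p = 4 + 0 = 4)
A(k, J) = (3 + J)²
A(p, 3) - 9*(-8) = (3 + 3)² - 9*(-8) = 6² + 72 = 36 + 72 = 108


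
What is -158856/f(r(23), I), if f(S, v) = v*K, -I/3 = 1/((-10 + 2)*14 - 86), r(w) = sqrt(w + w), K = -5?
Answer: 10484496/5 ≈ 2.0969e+6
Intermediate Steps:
r(w) = sqrt(2)*sqrt(w) (r(w) = sqrt(2*w) = sqrt(2)*sqrt(w))
I = 1/66 (I = -3/((-10 + 2)*14 - 86) = -3/(-8*14 - 86) = -3/(-112 - 86) = -3/(-198) = -3*(-1/198) = 1/66 ≈ 0.015152)
f(S, v) = -5*v (f(S, v) = v*(-5) = -5*v)
-158856/f(r(23), I) = -158856/((-5*1/66)) = -158856/(-5/66) = -158856*(-66/5) = 10484496/5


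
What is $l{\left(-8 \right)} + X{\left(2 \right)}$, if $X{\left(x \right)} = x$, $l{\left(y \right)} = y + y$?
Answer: $-14$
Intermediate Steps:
$l{\left(y \right)} = 2 y$
$l{\left(-8 \right)} + X{\left(2 \right)} = 2 \left(-8\right) + 2 = -16 + 2 = -14$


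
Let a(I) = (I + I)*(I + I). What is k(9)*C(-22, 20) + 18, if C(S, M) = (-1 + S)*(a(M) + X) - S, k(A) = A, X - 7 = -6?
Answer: -331191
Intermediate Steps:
X = 1 (X = 7 - 6 = 1)
a(I) = 4*I² (a(I) = (2*I)*(2*I) = 4*I²)
C(S, M) = -S + (1 + 4*M²)*(-1 + S) (C(S, M) = (-1 + S)*(4*M² + 1) - S = (-1 + S)*(1 + 4*M²) - S = (1 + 4*M²)*(-1 + S) - S = -S + (1 + 4*M²)*(-1 + S))
k(9)*C(-22, 20) + 18 = 9*(-1 - 4*20² + 4*(-22)*20²) + 18 = 9*(-1 - 4*400 + 4*(-22)*400) + 18 = 9*(-1 - 1600 - 35200) + 18 = 9*(-36801) + 18 = -331209 + 18 = -331191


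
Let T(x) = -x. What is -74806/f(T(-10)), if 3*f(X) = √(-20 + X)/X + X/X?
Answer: -2244180/11 + 224418*I*√10/11 ≈ -2.0402e+5 + 64516.0*I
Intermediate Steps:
f(X) = ⅓ + √(-20 + X)/(3*X) (f(X) = (√(-20 + X)/X + X/X)/3 = (√(-20 + X)/X + 1)/3 = (1 + √(-20 + X)/X)/3 = ⅓ + √(-20 + X)/(3*X))
-74806/f(T(-10)) = -74806*30/(-1*(-10) + √(-20 - 1*(-10))) = -74806*30/(10 + √(-20 + 10)) = -74806*30/(10 + √(-10)) = -74806*30/(10 + I*√10) = -74806/(⅓ + I*√10/30)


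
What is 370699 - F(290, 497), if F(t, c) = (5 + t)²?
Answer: 283674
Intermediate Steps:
370699 - F(290, 497) = 370699 - (5 + 290)² = 370699 - 1*295² = 370699 - 1*87025 = 370699 - 87025 = 283674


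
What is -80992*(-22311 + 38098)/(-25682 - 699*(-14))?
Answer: 159827588/1987 ≈ 80437.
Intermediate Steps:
-80992*(-22311 + 38098)/(-25682 - 699*(-14)) = -80992*15787/(-25682 + 9786) = -80992/((-15896*1/15787)) = -80992/(-15896/15787) = -80992*(-15787/15896) = 159827588/1987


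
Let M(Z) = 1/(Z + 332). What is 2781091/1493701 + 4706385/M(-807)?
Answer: -3339217688139284/1493701 ≈ -2.2355e+9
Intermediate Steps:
M(Z) = 1/(332 + Z)
2781091/1493701 + 4706385/M(-807) = 2781091/1493701 + 4706385/(1/(332 - 807)) = 2781091*(1/1493701) + 4706385/(1/(-475)) = 2781091/1493701 + 4706385/(-1/475) = 2781091/1493701 + 4706385*(-475) = 2781091/1493701 - 2235532875 = -3339217688139284/1493701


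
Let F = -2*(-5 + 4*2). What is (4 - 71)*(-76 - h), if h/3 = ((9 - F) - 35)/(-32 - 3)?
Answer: 36448/7 ≈ 5206.9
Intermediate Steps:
F = -6 (F = -2*(-5 + 8) = -2*3 = -6)
h = 12/7 (h = 3*(((9 - 1*(-6)) - 35)/(-32 - 3)) = 3*(((9 + 6) - 35)/(-35)) = 3*((15 - 35)*(-1/35)) = 3*(-20*(-1/35)) = 3*(4/7) = 12/7 ≈ 1.7143)
(4 - 71)*(-76 - h) = (4 - 71)*(-76 - 1*12/7) = -67*(-76 - 12/7) = -67*(-544/7) = 36448/7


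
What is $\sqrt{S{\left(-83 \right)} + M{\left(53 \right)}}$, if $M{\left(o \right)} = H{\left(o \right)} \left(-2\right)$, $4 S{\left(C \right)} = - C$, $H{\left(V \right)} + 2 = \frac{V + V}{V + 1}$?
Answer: $\frac{\sqrt{6747}}{18} \approx 4.5633$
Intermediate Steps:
$H{\left(V \right)} = -2 + \frac{2 V}{1 + V}$ ($H{\left(V \right)} = -2 + \frac{V + V}{V + 1} = -2 + \frac{2 V}{1 + V}$)
$S{\left(C \right)} = - \frac{C}{4}$ ($S{\left(C \right)} = \frac{\left(-1\right) C}{4} = - \frac{C}{4}$)
$M{\left(o \right)} = \frac{4}{1 + o}$ ($M{\left(o \right)} = - \frac{2}{1 + o} \left(-2\right) = \frac{4}{1 + o}$)
$\sqrt{S{\left(-83 \right)} + M{\left(53 \right)}} = \sqrt{\left(- \frac{1}{4}\right) \left(-83\right) + \frac{4}{1 + 53}} = \sqrt{\frac{83}{4} + \frac{4}{54}} = \sqrt{\frac{83}{4} + 4 \cdot \frac{1}{54}} = \sqrt{\frac{83}{4} + \frac{2}{27}} = \sqrt{\frac{2249}{108}} = \frac{\sqrt{6747}}{18}$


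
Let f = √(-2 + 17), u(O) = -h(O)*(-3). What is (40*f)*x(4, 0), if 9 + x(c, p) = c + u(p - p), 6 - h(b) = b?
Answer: 520*√15 ≈ 2014.0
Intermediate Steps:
h(b) = 6 - b
u(O) = 18 - 3*O (u(O) = -(6 - O)*(-3) = (-6 + O)*(-3) = 18 - 3*O)
x(c, p) = 9 + c (x(c, p) = -9 + (c + (18 - 3*(p - p))) = -9 + (c + (18 - 3*0)) = -9 + (c + (18 + 0)) = -9 + (c + 18) = -9 + (18 + c) = 9 + c)
f = √15 ≈ 3.8730
(40*f)*x(4, 0) = (40*√15)*(9 + 4) = (40*√15)*13 = 520*√15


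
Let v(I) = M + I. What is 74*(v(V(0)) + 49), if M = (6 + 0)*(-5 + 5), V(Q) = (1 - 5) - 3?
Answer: 3108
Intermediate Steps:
V(Q) = -7 (V(Q) = -4 - 3 = -7)
M = 0 (M = 6*0 = 0)
v(I) = I (v(I) = 0 + I = I)
74*(v(V(0)) + 49) = 74*(-7 + 49) = 74*42 = 3108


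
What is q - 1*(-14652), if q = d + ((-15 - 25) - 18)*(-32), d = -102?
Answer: 16406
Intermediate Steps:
q = 1754 (q = -102 + ((-15 - 25) - 18)*(-32) = -102 + (-40 - 18)*(-32) = -102 - 58*(-32) = -102 + 1856 = 1754)
q - 1*(-14652) = 1754 - 1*(-14652) = 1754 + 14652 = 16406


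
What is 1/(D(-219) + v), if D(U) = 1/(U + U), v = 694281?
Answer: 438/304095077 ≈ 1.4403e-6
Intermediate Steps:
D(U) = 1/(2*U)
1/(D(-219) + v) = 1/((½)/(-219) + 694281) = 1/((½)*(-1/219) + 694281) = 1/(-1/438 + 694281) = 1/(304095077/438) = 438/304095077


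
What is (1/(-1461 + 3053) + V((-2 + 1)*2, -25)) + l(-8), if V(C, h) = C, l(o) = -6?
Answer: -12735/1592 ≈ -7.9994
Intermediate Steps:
(1/(-1461 + 3053) + V((-2 + 1)*2, -25)) + l(-8) = (1/(-1461 + 3053) + (-2 + 1)*2) - 6 = (1/1592 - 1*2) - 6 = (1/1592 - 2) - 6 = -3183/1592 - 6 = -12735/1592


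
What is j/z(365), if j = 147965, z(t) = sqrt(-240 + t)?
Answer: 29593*sqrt(5)/5 ≈ 13234.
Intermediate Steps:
j/z(365) = 147965/(sqrt(-240 + 365)) = 147965/(sqrt(125)) = 147965/((5*sqrt(5))) = 147965*(sqrt(5)/25) = 29593*sqrt(5)/5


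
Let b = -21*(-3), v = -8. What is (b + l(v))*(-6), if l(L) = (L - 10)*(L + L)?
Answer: -2106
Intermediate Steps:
l(L) = 2*L*(-10 + L) (l(L) = (-10 + L)*(2*L) = 2*L*(-10 + L))
b = 63
(b + l(v))*(-6) = (63 + 2*(-8)*(-10 - 8))*(-6) = (63 + 2*(-8)*(-18))*(-6) = (63 + 288)*(-6) = 351*(-6) = -2106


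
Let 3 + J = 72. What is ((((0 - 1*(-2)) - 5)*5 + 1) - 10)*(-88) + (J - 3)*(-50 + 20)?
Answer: 132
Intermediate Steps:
J = 69 (J = -3 + 72 = 69)
((((0 - 1*(-2)) - 5)*5 + 1) - 10)*(-88) + (J - 3)*(-50 + 20) = ((((0 - 1*(-2)) - 5)*5 + 1) - 10)*(-88) + (69 - 3)*(-50 + 20) = ((((0 + 2) - 5)*5 + 1) - 10)*(-88) + 66*(-30) = (((2 - 5)*5 + 1) - 10)*(-88) - 1980 = ((-3*5 + 1) - 10)*(-88) - 1980 = ((-15 + 1) - 10)*(-88) - 1980 = (-14 - 10)*(-88) - 1980 = -24*(-88) - 1980 = 2112 - 1980 = 132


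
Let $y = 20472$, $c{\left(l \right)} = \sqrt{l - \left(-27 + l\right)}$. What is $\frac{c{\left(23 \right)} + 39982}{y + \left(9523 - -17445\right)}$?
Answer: $\frac{19991}{23720} + \frac{3 \sqrt{3}}{47440} \approx 0.8429$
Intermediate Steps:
$c{\left(l \right)} = 3 \sqrt{3}$ ($c{\left(l \right)} = \sqrt{27} = 3 \sqrt{3}$)
$\frac{c{\left(23 \right)} + 39982}{y + \left(9523 - -17445\right)} = \frac{3 \sqrt{3} + 39982}{20472 + \left(9523 - -17445\right)} = \frac{39982 + 3 \sqrt{3}}{20472 + \left(9523 + 17445\right)} = \frac{39982 + 3 \sqrt{3}}{20472 + 26968} = \frac{39982 + 3 \sqrt{3}}{47440} = \left(39982 + 3 \sqrt{3}\right) \frac{1}{47440} = \frac{19991}{23720} + \frac{3 \sqrt{3}}{47440}$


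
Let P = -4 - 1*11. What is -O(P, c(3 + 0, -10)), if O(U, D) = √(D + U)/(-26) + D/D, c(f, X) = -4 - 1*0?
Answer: -1 + I*√19/26 ≈ -1.0 + 0.16765*I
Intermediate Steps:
c(f, X) = -4 (c(f, X) = -4 + 0 = -4)
P = -15 (P = -4 - 11 = -15)
O(U, D) = 1 - √(D + U)/26 (O(U, D) = √(D + U)*(-1/26) + 1 = -√(D + U)/26 + 1 = 1 - √(D + U)/26)
-O(P, c(3 + 0, -10)) = -(1 - √(-4 - 15)/26) = -(1 - I*√19/26) = -1 + I*√19/26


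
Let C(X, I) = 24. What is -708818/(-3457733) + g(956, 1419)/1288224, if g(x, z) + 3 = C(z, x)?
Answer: 43485189125/212111173152 ≈ 0.20501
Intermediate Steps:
g(x, z) = 21 (g(x, z) = -3 + 24 = 21)
-708818/(-3457733) + g(956, 1419)/1288224 = -708818/(-3457733) + 21/1288224 = -708818*(-1/3457733) + 21*(1/1288224) = 708818/3457733 + 1/61344 = 43485189125/212111173152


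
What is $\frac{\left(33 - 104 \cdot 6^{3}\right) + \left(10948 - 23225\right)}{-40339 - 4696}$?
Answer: $\frac{34708}{45035} \approx 0.77069$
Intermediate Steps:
$\frac{\left(33 - 104 \cdot 6^{3}\right) + \left(10948 - 23225\right)}{-40339 - 4696} = \frac{\left(33 - 22464\right) + \left(10948 - 23225\right)}{-45035} = \left(\left(33 - 22464\right) - 12277\right) \left(- \frac{1}{45035}\right) = \left(-22431 - 12277\right) \left(- \frac{1}{45035}\right) = \left(-34708\right) \left(- \frac{1}{45035}\right) = \frac{34708}{45035}$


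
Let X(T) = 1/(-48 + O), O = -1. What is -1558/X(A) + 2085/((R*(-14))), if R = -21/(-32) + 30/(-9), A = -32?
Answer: 137439338/1799 ≈ 76398.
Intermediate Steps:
R = -257/96 (R = -21*(-1/32) + 30*(-1/9) = 21/32 - 10/3 = -257/96 ≈ -2.6771)
X(T) = -1/49 (X(T) = 1/(-48 - 1) = 1/(-49) = -1/49)
-1558/X(A) + 2085/((R*(-14))) = -1558/(-1/49) + 2085/((-257/96*(-14))) = -1558*(-49) + 2085/(1799/48) = 76342 + 2085*(48/1799) = 76342 + 100080/1799 = 137439338/1799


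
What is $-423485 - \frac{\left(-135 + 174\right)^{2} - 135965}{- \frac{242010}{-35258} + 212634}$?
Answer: $- \frac{1587492892688359}{3748645791} \approx -4.2348 \cdot 10^{5}$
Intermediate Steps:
$-423485 - \frac{\left(-135 + 174\right)^{2} - 135965}{- \frac{242010}{-35258} + 212634} = -423485 - \frac{39^{2} - 135965}{\left(-242010\right) \left(- \frac{1}{35258}\right) + 212634} = -423485 - \frac{1521 - 135965}{\frac{121005}{17629} + 212634} = -423485 - - \frac{134444}{\frac{3748645791}{17629}} = -423485 - \left(-134444\right) \frac{17629}{3748645791} = -423485 - - \frac{2370113276}{3748645791} = -423485 + \frac{2370113276}{3748645791} = - \frac{1587492892688359}{3748645791}$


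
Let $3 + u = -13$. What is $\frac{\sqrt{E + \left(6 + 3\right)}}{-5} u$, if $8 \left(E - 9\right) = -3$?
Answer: $\frac{4 \sqrt{282}}{5} \approx 13.434$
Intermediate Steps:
$u = -16$ ($u = -3 - 13 = -16$)
$E = \frac{69}{8}$ ($E = 9 + \frac{1}{8} \left(-3\right) = 9 - \frac{3}{8} = \frac{69}{8} \approx 8.625$)
$\frac{\sqrt{E + \left(6 + 3\right)}}{-5} u = \frac{\sqrt{\frac{69}{8} + \left(6 + 3\right)}}{-5} \left(-16\right) = \sqrt{\frac{69}{8} + 9} \left(- \frac{1}{5}\right) \left(-16\right) = \sqrt{\frac{141}{8}} \left(- \frac{1}{5}\right) \left(-16\right) = \frac{\sqrt{282}}{4} \left(- \frac{1}{5}\right) \left(-16\right) = - \frac{\sqrt{282}}{20} \left(-16\right) = \frac{4 \sqrt{282}}{5}$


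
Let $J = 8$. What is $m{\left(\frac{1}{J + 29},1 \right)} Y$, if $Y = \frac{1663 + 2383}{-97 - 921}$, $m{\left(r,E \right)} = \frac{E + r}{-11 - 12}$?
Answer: $\frac{76874}{433159} \approx 0.17747$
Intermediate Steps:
$m{\left(r,E \right)} = - \frac{E}{23} - \frac{r}{23}$ ($m{\left(r,E \right)} = \frac{E + r}{-23} = \left(E + r\right) \left(- \frac{1}{23}\right) = - \frac{E}{23} - \frac{r}{23}$)
$Y = - \frac{2023}{509}$ ($Y = \frac{4046}{-1018} = 4046 \left(- \frac{1}{1018}\right) = - \frac{2023}{509} \approx -3.9745$)
$m{\left(\frac{1}{J + 29},1 \right)} Y = \left(\left(- \frac{1}{23}\right) 1 - \frac{1}{23 \left(8 + 29\right)}\right) \left(- \frac{2023}{509}\right) = \left(- \frac{1}{23} - \frac{1}{23 \cdot 37}\right) \left(- \frac{2023}{509}\right) = \left(- \frac{1}{23} - \frac{1}{851}\right) \left(- \frac{2023}{509}\right) = \left(- \frac{38}{851}\right) \left(- \frac{2023}{509}\right) = \frac{76874}{433159}$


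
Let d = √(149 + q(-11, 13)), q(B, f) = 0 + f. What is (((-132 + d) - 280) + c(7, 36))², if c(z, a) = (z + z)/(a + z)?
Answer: 313660342/1849 - 318636*√2/43 ≈ 1.5916e+5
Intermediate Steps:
q(B, f) = f
c(z, a) = 2*z/(a + z) (c(z, a) = (2*z)/(a + z) = 2*z/(a + z))
d = 9*√2 (d = √(149 + 13) = √162 = 9*√2 ≈ 12.728)
(((-132 + d) - 280) + c(7, 36))² = (((-132 + 9*√2) - 280) + 2*7/(36 + 7))² = ((-412 + 9*√2) + 2*7/43)² = ((-412 + 9*√2) + 2*7*(1/43))² = ((-412 + 9*√2) + 14/43)² = (-17702/43 + 9*√2)²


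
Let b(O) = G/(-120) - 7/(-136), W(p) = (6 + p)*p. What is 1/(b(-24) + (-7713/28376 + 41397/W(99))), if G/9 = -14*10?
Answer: 208936035/2979856546 ≈ 0.070116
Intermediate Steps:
G = -1260 (G = 9*(-14*10) = 9*(-140) = -1260)
W(p) = p*(6 + p)
b(O) = 1435/136 (b(O) = -1260/(-120) - 7/(-136) = -1260*(-1/120) - 7*(-1/136) = 21/2 + 7/136 = 1435/136)
1/(b(-24) + (-7713/28376 + 41397/W(99))) = 1/(1435/136 + (-7713/28376 + 41397/((99*(6 + 99))))) = 1/(1435/136 + (-7713*1/28376 + 41397/((99*105)))) = 1/(1435/136 + (-7713/28376 + 41397/10395)) = 1/(1435/136 + (-7713/28376 + 41397*(1/10395))) = 1/(1435/136 + (-7713/28376 + 13799/3465)) = 1/(1435/136 + 364834879/98322840) = 1/(2979856546/208936035) = 208936035/2979856546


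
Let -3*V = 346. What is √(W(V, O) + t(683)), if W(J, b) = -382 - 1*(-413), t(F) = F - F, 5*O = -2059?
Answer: √31 ≈ 5.5678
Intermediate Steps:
O = -2059/5 (O = (⅕)*(-2059) = -2059/5 ≈ -411.80)
t(F) = 0
V = -346/3 (V = -⅓*346 = -346/3 ≈ -115.33)
W(J, b) = 31 (W(J, b) = -382 + 413 = 31)
√(W(V, O) + t(683)) = √(31 + 0) = √31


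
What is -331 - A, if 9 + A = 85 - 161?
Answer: -246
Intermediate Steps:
A = -85 (A = -9 + (85 - 161) = -9 - 76 = -85)
-331 - A = -331 - 1*(-85) = -331 + 85 = -246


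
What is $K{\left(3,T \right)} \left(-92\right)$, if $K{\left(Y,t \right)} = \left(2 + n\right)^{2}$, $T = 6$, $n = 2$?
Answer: $-1472$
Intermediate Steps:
$K{\left(Y,t \right)} = 16$ ($K{\left(Y,t \right)} = \left(2 + 2\right)^{2} = 4^{2} = 16$)
$K{\left(3,T \right)} \left(-92\right) = 16 \left(-92\right) = -1472$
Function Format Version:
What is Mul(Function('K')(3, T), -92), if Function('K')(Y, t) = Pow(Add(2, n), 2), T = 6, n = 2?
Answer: -1472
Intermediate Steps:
Function('K')(Y, t) = 16 (Function('K')(Y, t) = Pow(Add(2, 2), 2) = Pow(4, 2) = 16)
Mul(Function('K')(3, T), -92) = Mul(16, -92) = -1472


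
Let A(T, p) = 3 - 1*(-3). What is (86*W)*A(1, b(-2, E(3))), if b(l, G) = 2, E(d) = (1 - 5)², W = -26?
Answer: -13416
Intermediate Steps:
E(d) = 16 (E(d) = (-4)² = 16)
A(T, p) = 6 (A(T, p) = 3 + 3 = 6)
(86*W)*A(1, b(-2, E(3))) = (86*(-26))*6 = -2236*6 = -13416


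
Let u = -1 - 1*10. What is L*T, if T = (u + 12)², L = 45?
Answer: 45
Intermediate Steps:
u = -11 (u = -1 - 10 = -11)
T = 1 (T = (-11 + 12)² = 1² = 1)
L*T = 45*1 = 45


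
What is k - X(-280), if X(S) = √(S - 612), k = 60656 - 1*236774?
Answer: -176118 - 2*I*√223 ≈ -1.7612e+5 - 29.866*I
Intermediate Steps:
k = -176118 (k = 60656 - 236774 = -176118)
X(S) = √(-612 + S)
k - X(-280) = -176118 - √(-612 - 280) = -176118 - √(-892) = -176118 - 2*I*√223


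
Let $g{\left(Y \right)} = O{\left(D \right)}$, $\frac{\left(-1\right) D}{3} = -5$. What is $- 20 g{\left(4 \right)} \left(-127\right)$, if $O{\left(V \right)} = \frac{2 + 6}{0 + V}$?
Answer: $\frac{4064}{3} \approx 1354.7$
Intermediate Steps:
$D = 15$ ($D = \left(-3\right) \left(-5\right) = 15$)
$O{\left(V \right)} = \frac{8}{V}$
$g{\left(Y \right)} = \frac{8}{15}$
$- 20 g{\left(4 \right)} \left(-127\right) = \left(-20\right) \frac{8}{15} \left(-127\right) = \left(- \frac{32}{3}\right) \left(-127\right) = \frac{4064}{3}$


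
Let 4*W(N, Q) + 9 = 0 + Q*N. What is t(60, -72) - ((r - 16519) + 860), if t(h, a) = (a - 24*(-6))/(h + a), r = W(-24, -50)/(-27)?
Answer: 563905/36 ≈ 15664.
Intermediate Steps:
W(N, Q) = -9/4 + N*Q/4 (W(N, Q) = -9/4 + (0 + Q*N)/4 = -9/4 + (0 + N*Q)/4 = -9/4 + (N*Q)/4 = -9/4 + N*Q/4)
r = -397/36 (r = (-9/4 + (¼)*(-24)*(-50))/(-27) = (-9/4 + 300)*(-1/27) = (1191/4)*(-1/27) = -397/36 ≈ -11.028)
t(h, a) = (144 + a)/(a + h) (t(h, a) = (a + 144)/(a + h) = (144 + a)/(a + h))
t(60, -72) - ((r - 16519) + 860) = (144 - 72)/(-72 + 60) - ((-397/36 - 16519) + 860) = 72/(-12) - (-595081/36 + 860) = -1/12*72 - 1*(-564121/36) = -6 + 564121/36 = 563905/36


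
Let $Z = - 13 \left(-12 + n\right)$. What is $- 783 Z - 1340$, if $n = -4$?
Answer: $-164204$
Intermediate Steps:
$Z = 208$ ($Z = - 13 \left(-12 - 4\right) = \left(-13\right) \left(-16\right) = 208$)
$- 783 Z - 1340 = \left(-783\right) 208 - 1340 = -162864 - 1340 = -164204$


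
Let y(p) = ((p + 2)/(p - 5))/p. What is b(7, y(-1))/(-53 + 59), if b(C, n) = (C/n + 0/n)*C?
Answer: 49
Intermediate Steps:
y(p) = (2 + p)/(p*(-5 + p)) (y(p) = ((2 + p)/(-5 + p))/p = (2 + p)/(p*(-5 + p)))
b(C, n) = C**2/n (b(C, n) = (C/n + 0)*C = (C/n)*C = C**2/n)
b(7, y(-1))/(-53 + 59) = (7**2/(((2 - 1)/((-1)*(-5 - 1)))))/(-53 + 59) = (49/((-1*1/(-6))))/6 = (49/((-1*(-1/6)*1)))/6 = (49/(1/6))/6 = (49*6)/6 = (1/6)*294 = 49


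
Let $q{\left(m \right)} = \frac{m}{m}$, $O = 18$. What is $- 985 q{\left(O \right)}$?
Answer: $-985$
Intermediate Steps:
$q{\left(m \right)} = 1$
$- 985 q{\left(O \right)} = \left(-985\right) 1 = -985$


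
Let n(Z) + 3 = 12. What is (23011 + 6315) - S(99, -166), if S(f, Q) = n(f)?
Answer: 29317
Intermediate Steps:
n(Z) = 9 (n(Z) = -3 + 12 = 9)
S(f, Q) = 9
(23011 + 6315) - S(99, -166) = (23011 + 6315) - 1*9 = 29326 - 9 = 29317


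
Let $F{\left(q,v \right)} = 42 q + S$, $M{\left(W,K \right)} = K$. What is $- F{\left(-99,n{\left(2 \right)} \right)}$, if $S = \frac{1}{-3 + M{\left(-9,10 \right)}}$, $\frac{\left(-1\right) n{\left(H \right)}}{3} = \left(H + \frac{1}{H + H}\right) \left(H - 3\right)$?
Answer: $\frac{29105}{7} \approx 4157.9$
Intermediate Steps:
$n{\left(H \right)} = - 3 \left(-3 + H\right) \left(H + \frac{1}{2 H}\right)$ ($n{\left(H \right)} = - 3 \left(H + \frac{1}{H + H}\right) \left(H - 3\right) = - 3 \left(H + \frac{1}{2 H}\right) \left(-3 + H\right) = - 3 \left(-3 + H\right) \left(H + \frac{1}{2 H}\right)$)
$S = \frac{1}{7}$ ($S = \frac{1}{-3 + 10} = \frac{1}{7} \approx 0.14286$)
$F{\left(q,v \right)} = \frac{1}{7} + 42 q$ ($F{\left(q,v \right)} = 42 q + \frac{1}{7} = \frac{1}{7} + 42 q$)
$- F{\left(-99,n{\left(2 \right)} \right)} = - (\frac{1}{7} + 42 \left(-99\right)) = - (\frac{1}{7} - 4158) = \left(-1\right) \left(- \frac{29105}{7}\right) = \frac{29105}{7}$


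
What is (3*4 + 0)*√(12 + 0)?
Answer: 24*√3 ≈ 41.569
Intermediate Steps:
(3*4 + 0)*√(12 + 0) = (12 + 0)*√12 = 12*(2*√3) = 24*√3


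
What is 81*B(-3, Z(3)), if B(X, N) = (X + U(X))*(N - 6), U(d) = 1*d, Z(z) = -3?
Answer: 4374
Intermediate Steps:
U(d) = d
B(X, N) = 2*X*(-6 + N) (B(X, N) = (X + X)*(N - 6) = (2*X)*(-6 + N) = 2*X*(-6 + N))
81*B(-3, Z(3)) = 81*(2*(-3)*(-6 - 3)) = 81*(2*(-3)*(-9)) = 81*54 = 4374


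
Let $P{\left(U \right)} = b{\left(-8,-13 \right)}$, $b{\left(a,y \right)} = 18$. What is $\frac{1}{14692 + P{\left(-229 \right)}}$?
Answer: $\frac{1}{14710} \approx 6.7981 \cdot 10^{-5}$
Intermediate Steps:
$P{\left(U \right)} = 18$
$\frac{1}{14692 + P{\left(-229 \right)}} = \frac{1}{14692 + 18} = \frac{1}{14710}$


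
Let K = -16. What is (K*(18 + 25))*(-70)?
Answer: 48160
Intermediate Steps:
(K*(18 + 25))*(-70) = -16*(18 + 25)*(-70) = -16*43*(-70) = -688*(-70) = 48160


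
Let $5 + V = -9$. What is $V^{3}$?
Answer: $-2744$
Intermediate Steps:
$V = -14$ ($V = -5 - 9 = -14$)
$V^{3} = \left(-14\right)^{3} = -2744$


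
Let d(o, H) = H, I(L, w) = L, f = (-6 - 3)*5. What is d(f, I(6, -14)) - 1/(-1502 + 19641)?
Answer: 108833/18139 ≈ 5.9999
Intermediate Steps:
f = -45 (f = -9*5 = -45)
d(f, I(6, -14)) - 1/(-1502 + 19641) = 6 - 1/(-1502 + 19641) = 6 - 1/18139 = 108833/18139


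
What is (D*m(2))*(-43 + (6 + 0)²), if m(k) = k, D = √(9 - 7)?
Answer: -14*√2 ≈ -19.799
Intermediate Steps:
D = √2 ≈ 1.4142
(D*m(2))*(-43 + (6 + 0)²) = (√2*2)*(-43 + (6 + 0)²) = (2*√2)*(-43 + 6²) = (2*√2)*(-43 + 36) = (2*√2)*(-7) = -14*√2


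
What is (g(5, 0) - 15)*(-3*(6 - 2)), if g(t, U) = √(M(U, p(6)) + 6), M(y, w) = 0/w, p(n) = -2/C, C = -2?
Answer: 180 - 12*√6 ≈ 150.61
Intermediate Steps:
p(n) = 1 (p(n) = -2/(-2) = -2*(-½) = 1)
M(y, w) = 0
g(t, U) = √6 (g(t, U) = √(0 + 6) = √6)
(g(5, 0) - 15)*(-3*(6 - 2)) = (√6 - 15)*(-3*(6 - 2)) = (-15 + √6)*(-3*4) = (-15 + √6)*(-12) = 180 - 12*√6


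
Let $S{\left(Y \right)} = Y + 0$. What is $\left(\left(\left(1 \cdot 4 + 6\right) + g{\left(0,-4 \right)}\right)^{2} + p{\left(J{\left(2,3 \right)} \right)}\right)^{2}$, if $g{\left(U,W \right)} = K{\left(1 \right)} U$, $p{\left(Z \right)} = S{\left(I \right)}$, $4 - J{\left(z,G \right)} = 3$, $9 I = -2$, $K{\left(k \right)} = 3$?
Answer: $\frac{806404}{81} \approx 9955.6$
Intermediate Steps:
$I = - \frac{2}{9}$ ($I = \frac{1}{9} \left(-2\right) = - \frac{2}{9} \approx -0.22222$)
$S{\left(Y \right)} = Y$
$J{\left(z,G \right)} = 1$ ($J{\left(z,G \right)} = 4 - 3 = 1$)
$p{\left(Z \right)} = - \frac{2}{9}$
$g{\left(U,W \right)} = 3 U$
$\left(\left(\left(1 \cdot 4 + 6\right) + g{\left(0,-4 \right)}\right)^{2} + p{\left(J{\left(2,3 \right)} \right)}\right)^{2} = \left(\left(\left(1 \cdot 4 + 6\right) + 3 \cdot 0\right)^{2} - \frac{2}{9}\right)^{2} = \left(\left(\left(4 + 6\right) + 0\right)^{2} - \frac{2}{9}\right)^{2} = \left(\left(10 + 0\right)^{2} - \frac{2}{9}\right)^{2} = \left(10^{2} - \frac{2}{9}\right)^{2} = \left(100 - \frac{2}{9}\right)^{2} = \left(\frac{898}{9}\right)^{2} = \frac{806404}{81}$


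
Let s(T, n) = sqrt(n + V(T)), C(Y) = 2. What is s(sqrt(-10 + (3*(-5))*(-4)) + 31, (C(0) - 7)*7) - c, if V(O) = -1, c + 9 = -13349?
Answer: 13358 + 6*I ≈ 13358.0 + 6.0*I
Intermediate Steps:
c = -13358 (c = -9 - 13349 = -13358)
s(T, n) = sqrt(-1 + n) (s(T, n) = sqrt(n - 1) = sqrt(-1 + n))
s(sqrt(-10 + (3*(-5))*(-4)) + 31, (C(0) - 7)*7) - c = sqrt(-1 + (2 - 7)*7) - 1*(-13358) = sqrt(-1 - 5*7) + 13358 = sqrt(-1 - 35) + 13358 = sqrt(-36) + 13358 = 6*I + 13358 = 13358 + 6*I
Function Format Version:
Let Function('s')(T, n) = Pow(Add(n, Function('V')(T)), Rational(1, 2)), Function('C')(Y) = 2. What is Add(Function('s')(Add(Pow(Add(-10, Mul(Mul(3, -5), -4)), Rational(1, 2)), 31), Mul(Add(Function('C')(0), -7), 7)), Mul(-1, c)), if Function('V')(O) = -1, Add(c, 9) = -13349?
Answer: Add(13358, Mul(6, I)) ≈ Add(13358., Mul(6.0000, I))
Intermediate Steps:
c = -13358 (c = Add(-9, -13349) = -13358)
Function('s')(T, n) = Pow(Add(-1, n), Rational(1, 2)) (Function('s')(T, n) = Pow(Add(n, -1), Rational(1, 2)) = Pow(Add(-1, n), Rational(1, 2)))
Add(Function('s')(Add(Pow(Add(-10, Mul(Mul(3, -5), -4)), Rational(1, 2)), 31), Mul(Add(Function('C')(0), -7), 7)), Mul(-1, c)) = Add(Pow(Add(-1, Mul(Add(2, -7), 7)), Rational(1, 2)), Mul(-1, -13358)) = Add(Pow(Add(-1, Mul(-5, 7)), Rational(1, 2)), 13358) = Add(Pow(Add(-1, -35), Rational(1, 2)), 13358) = Add(Pow(-36, Rational(1, 2)), 13358) = Add(Mul(6, I), 13358) = Add(13358, Mul(6, I))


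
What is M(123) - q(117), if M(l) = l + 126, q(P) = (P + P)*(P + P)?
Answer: -54507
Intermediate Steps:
q(P) = 4*P² (q(P) = (2*P)*(2*P) = 4*P²)
M(l) = 126 + l
M(123) - q(117) = (126 + 123) - 4*117² = 249 - 4*13689 = 249 - 1*54756 = 249 - 54756 = -54507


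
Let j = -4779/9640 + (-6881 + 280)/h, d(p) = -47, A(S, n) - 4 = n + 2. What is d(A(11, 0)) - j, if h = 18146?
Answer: -4035618153/87463720 ≈ -46.141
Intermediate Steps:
A(S, n) = 6 + n (A(S, n) = 4 + (n + 2) = 4 + (2 + n) = 6 + n)
j = -75176687/87463720 (j = -4779/9640 + (-6881 + 280)/18146 = -4779*1/9640 - 6601*1/18146 = -4779/9640 - 6601/18146 = -75176687/87463720 ≈ -0.85952)
d(A(11, 0)) - j = -47 - 1*(-75176687/87463720) = -47 + 75176687/87463720 = -4035618153/87463720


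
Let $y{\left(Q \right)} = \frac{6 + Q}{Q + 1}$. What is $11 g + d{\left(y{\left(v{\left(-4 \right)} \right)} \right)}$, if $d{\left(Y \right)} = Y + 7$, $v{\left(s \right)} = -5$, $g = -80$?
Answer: $- \frac{3493}{4} \approx -873.25$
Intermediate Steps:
$y{\left(Q \right)} = \frac{6 + Q}{1 + Q}$
$d{\left(Y \right)} = 7 + Y$
$11 g + d{\left(y{\left(v{\left(-4 \right)} \right)} \right)} = 11 \left(-80\right) + \left(7 + \frac{6 - 5}{1 - 5}\right) = -880 + \left(7 + \frac{1}{-4} \cdot 1\right) = -880 + \left(7 - \frac{1}{4}\right) = -880 + \frac{27}{4} = - \frac{3493}{4}$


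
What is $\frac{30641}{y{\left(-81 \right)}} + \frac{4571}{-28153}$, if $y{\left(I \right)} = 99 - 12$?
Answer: $\frac{862238396}{2449311} \approx 352.03$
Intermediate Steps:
$y{\left(I \right)} = 87$ ($y{\left(I \right)} = 99 - 12 = 87$)
$\frac{30641}{y{\left(-81 \right)}} + \frac{4571}{-28153} = \frac{30641}{87} + \frac{4571}{-28153} = 30641 \cdot \frac{1}{87} + 4571 \left(- \frac{1}{28153}\right) = \frac{30641}{87} - \frac{4571}{28153} = \frac{862238396}{2449311}$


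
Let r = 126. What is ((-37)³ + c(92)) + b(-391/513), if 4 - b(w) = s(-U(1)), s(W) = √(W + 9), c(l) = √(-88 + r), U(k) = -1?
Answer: -50649 + √38 - √10 ≈ -50646.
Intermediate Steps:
c(l) = √38 (c(l) = √(-88 + 126) = √38)
s(W) = √(9 + W)
b(w) = 4 - √10 (b(w) = 4 - √(9 - 1*(-1)) = 4 - √(9 + 1) = 4 - √10)
((-37)³ + c(92)) + b(-391/513) = ((-37)³ + √38) + (4 - √10) = (-50653 + √38) + (4 - √10) = -50649 + √38 - √10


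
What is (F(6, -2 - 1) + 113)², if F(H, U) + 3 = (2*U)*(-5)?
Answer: 19600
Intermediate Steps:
F(H, U) = -3 - 10*U (F(H, U) = -3 + (2*U)*(-5) = -3 - 10*U)
(F(6, -2 - 1) + 113)² = ((-3 - 10*(-2 - 1)) + 113)² = ((-3 - 10*(-3)) + 113)² = ((-3 + 30) + 113)² = (27 + 113)² = 140² = 19600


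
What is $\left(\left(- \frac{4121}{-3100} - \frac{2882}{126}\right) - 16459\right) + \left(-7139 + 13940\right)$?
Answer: $- \frac{1890414877}{195300} \approx -9679.5$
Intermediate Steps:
$\left(\left(- \frac{4121}{-3100} - \frac{2882}{126}\right) - 16459\right) + \left(-7139 + 13940\right) = \left(\left(\left(-4121\right) \left(- \frac{1}{3100}\right) - \frac{1441}{63}\right) - 16459\right) + 6801 = \left(\left(\frac{4121}{3100} - \frac{1441}{63}\right) - 16459\right) + 6801 = \left(- \frac{4207477}{195300} - 16459\right) + 6801 = - \frac{3218650177}{195300} + 6801 = - \frac{1890414877}{195300}$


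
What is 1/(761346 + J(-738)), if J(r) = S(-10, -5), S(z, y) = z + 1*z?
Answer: 1/761326 ≈ 1.3135e-6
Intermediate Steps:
S(z, y) = 2*z (S(z, y) = z + z = 2*z)
J(r) = -20 (J(r) = 2*(-10) = -20)
1/(761346 + J(-738)) = 1/(761346 - 20) = 1/761326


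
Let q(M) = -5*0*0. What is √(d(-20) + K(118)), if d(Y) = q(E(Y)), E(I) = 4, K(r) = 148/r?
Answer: √4366/59 ≈ 1.1199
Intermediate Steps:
q(M) = 0 (q(M) = 0*0 = 0)
d(Y) = 0
√(d(-20) + K(118)) = √(0 + 148/118) = √(0 + 148*(1/118)) = √(0 + 74/59) = √(74/59) = √4366/59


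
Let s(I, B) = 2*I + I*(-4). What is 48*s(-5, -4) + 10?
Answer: 490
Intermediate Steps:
s(I, B) = -2*I (s(I, B) = 2*I - 4*I = -2*I)
48*s(-5, -4) + 10 = 48*(-2*(-5)) + 10 = 48*10 + 10 = 480 + 10 = 490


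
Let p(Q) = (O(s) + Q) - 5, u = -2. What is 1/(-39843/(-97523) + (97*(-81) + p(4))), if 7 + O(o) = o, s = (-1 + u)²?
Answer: -97523/766100845 ≈ -0.00012730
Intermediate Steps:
s = 9 (s = (-1 - 2)² = (-3)² = 9)
O(o) = -7 + o
p(Q) = -3 + Q (p(Q) = ((-7 + 9) + Q) - 5 = (2 + Q) - 5 = -3 + Q)
1/(-39843/(-97523) + (97*(-81) + p(4))) = 1/(-39843/(-97523) + (97*(-81) + (-3 + 4))) = 1/(-39843*(-1/97523) + (-7857 + 1)) = 1/(39843/97523 - 7856) = 1/(-766100845/97523) = -97523/766100845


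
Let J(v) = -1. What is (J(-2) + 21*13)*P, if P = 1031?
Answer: 280432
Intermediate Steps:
(J(-2) + 21*13)*P = (-1 + 21*13)*1031 = (-1 + 273)*1031 = 272*1031 = 280432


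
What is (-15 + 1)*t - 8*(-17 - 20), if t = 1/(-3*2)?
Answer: 895/3 ≈ 298.33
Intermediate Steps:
t = -⅙ (t = 1/(-6) = -⅙ ≈ -0.16667)
(-15 + 1)*t - 8*(-17 - 20) = (-15 + 1)*(-⅙) - 8*(-17 - 20) = -14*(-⅙) - 8*(-37) = 7/3 - 1*(-296) = 7/3 + 296 = 895/3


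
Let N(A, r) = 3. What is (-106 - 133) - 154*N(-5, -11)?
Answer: -701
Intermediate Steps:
(-106 - 133) - 154*N(-5, -11) = (-106 - 133) - 154*3 = -239 - 462 = -701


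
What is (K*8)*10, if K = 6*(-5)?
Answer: -2400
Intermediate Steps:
K = -30
(K*8)*10 = -30*8*10 = -240*10 = -2400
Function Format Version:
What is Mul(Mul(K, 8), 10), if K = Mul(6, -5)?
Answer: -2400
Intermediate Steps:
K = -30
Mul(Mul(K, 8), 10) = Mul(Mul(-30, 8), 10) = Mul(-240, 10) = -2400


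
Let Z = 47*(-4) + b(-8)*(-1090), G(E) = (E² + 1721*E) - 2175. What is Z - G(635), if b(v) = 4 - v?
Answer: -1507153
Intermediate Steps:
G(E) = -2175 + E² + 1721*E
Z = -13268 (Z = 47*(-4) + (4 - 1*(-8))*(-1090) = -188 + (4 + 8)*(-1090) = -188 + 12*(-1090) = -188 - 13080 = -13268)
Z - G(635) = -13268 - (-2175 + 635² + 1721*635) = -13268 - (-2175 + 403225 + 1092835) = -13268 - 1*1493885 = -13268 - 1493885 = -1507153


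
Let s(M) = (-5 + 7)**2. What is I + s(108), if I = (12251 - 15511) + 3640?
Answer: 384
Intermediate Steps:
I = 380 (I = -3260 + 3640 = 380)
s(M) = 4 (s(M) = 2**2 = 4)
I + s(108) = 380 + 4 = 384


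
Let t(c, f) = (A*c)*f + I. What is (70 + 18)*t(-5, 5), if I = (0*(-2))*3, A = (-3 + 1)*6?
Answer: 26400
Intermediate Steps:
A = -12 (A = -2*6 = -12)
I = 0 (I = 0*3 = 0)
t(c, f) = -12*c*f (t(c, f) = (-12*c)*f + 0 = -12*c*f + 0 = -12*c*f)
(70 + 18)*t(-5, 5) = (70 + 18)*(-12*(-5)*5) = 88*300 = 26400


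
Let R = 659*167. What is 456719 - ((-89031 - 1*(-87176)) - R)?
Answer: 568627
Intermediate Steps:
R = 110053
456719 - ((-89031 - 1*(-87176)) - R) = 456719 - ((-89031 - 1*(-87176)) - 1*110053) = 456719 - ((-89031 + 87176) - 110053) = 456719 - (-1855 - 110053) = 456719 - 1*(-111908) = 456719 + 111908 = 568627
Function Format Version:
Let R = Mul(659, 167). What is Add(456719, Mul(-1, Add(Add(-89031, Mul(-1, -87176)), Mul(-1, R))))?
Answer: 568627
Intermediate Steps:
R = 110053
Add(456719, Mul(-1, Add(Add(-89031, Mul(-1, -87176)), Mul(-1, R)))) = Add(456719, Mul(-1, Add(Add(-89031, Mul(-1, -87176)), Mul(-1, 110053)))) = Add(456719, Mul(-1, Add(Add(-89031, 87176), -110053))) = Add(456719, Mul(-1, Add(-1855, -110053))) = Add(456719, Mul(-1, -111908)) = Add(456719, 111908) = 568627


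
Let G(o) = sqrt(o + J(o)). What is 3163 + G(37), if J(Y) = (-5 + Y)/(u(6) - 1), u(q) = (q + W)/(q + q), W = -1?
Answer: 3163 + 5*I*sqrt(35)/7 ≈ 3163.0 + 4.2258*I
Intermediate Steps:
u(q) = (-1 + q)/(2*q) (u(q) = (q - 1)/(q + q) = (-1 + q)/((2*q)) = (-1 + q)*(1/(2*q)) = (-1 + q)/(2*q))
J(Y) = 60/7 - 12*Y/7 (J(Y) = (-5 + Y)/((1/2)*(-1 + 6)/6 - 1) = (-5 + Y)/((1/2)*(1/6)*5 - 1) = (-5 + Y)/(5/12 - 1) = (-5 + Y)/(-7/12) = (-5 + Y)*(-12/7) = 60/7 - 12*Y/7)
G(o) = sqrt(60/7 - 5*o/7) (G(o) = sqrt(o + (60/7 - 12*o/7)) = sqrt(60/7 - 5*o/7))
3163 + G(37) = 3163 + sqrt(420 - 35*37)/7 = 3163 + sqrt(420 - 1295)/7 = 3163 + sqrt(-875)/7 = 3163 + (5*I*sqrt(35))/7 = 3163 + 5*I*sqrt(35)/7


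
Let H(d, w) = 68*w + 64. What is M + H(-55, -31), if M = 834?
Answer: -1210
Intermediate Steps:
H(d, w) = 64 + 68*w
M + H(-55, -31) = 834 + (64 + 68*(-31)) = 834 + (64 - 2108) = 834 - 2044 = -1210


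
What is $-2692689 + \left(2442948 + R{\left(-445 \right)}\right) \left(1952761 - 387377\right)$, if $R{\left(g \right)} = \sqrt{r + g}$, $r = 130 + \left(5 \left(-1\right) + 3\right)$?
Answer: $3824149019343 + 1565384 i \sqrt{317} \approx 3.8241 \cdot 10^{12} + 2.7871 \cdot 10^{7} i$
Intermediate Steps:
$r = 128$ ($r = 130 + \left(-5 + 3\right) = 130 - 2 = 128$)
$R{\left(g \right)} = \sqrt{128 + g}$
$-2692689 + \left(2442948 + R{\left(-445 \right)}\right) \left(1952761 - 387377\right) = -2692689 + \left(2442948 + \sqrt{128 - 445}\right) \left(1952761 - 387377\right) = -2692689 + \left(2442948 + \sqrt{-317}\right) \left(1952761 - 387377\right) = -2692689 + \left(2442948 + i \sqrt{317}\right) \left(1952761 - 387377\right) = -2692689 + \left(2442948 + i \sqrt{317}\right) 1565384 = -2692689 + \left(3824151712032 + 1565384 i \sqrt{317}\right) = 3824149019343 + 1565384 i \sqrt{317}$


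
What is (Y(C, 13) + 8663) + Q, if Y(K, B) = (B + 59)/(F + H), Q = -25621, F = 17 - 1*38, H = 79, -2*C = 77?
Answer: -491746/29 ≈ -16957.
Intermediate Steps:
C = -77/2 (C = -½*77 = -77/2 ≈ -38.500)
F = -21 (F = 17 - 38 = -21)
Y(K, B) = 59/58 + B/58 (Y(K, B) = (B + 59)/(-21 + 79) = (59 + B)/58 = (59 + B)*(1/58) = 59/58 + B/58)
(Y(C, 13) + 8663) + Q = ((59/58 + (1/58)*13) + 8663) - 25621 = ((59/58 + 13/58) + 8663) - 25621 = (36/29 + 8663) - 25621 = 251263/29 - 25621 = -491746/29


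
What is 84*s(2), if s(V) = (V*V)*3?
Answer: 1008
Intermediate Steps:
s(V) = 3*V² (s(V) = V²*3 = 3*V²)
84*s(2) = 84*(3*2²) = 84*(3*4) = 84*12 = 1008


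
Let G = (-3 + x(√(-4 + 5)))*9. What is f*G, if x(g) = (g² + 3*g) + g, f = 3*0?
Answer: 0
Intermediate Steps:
f = 0
x(g) = g² + 4*g
G = 18 (G = (-3 + √(-4 + 5)*(4 + √(-4 + 5)))*9 = (-3 + √1*(4 + √1))*9 = (-3 + 1*(4 + 1))*9 = (-3 + 1*5)*9 = (-3 + 5)*9 = 2*9 = 18)
f*G = 0*18 = 0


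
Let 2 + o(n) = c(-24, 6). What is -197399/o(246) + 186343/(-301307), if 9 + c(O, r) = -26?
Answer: 59470805802/11148359 ≈ 5334.5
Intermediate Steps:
c(O, r) = -35 (c(O, r) = -9 - 26 = -35)
o(n) = -37 (o(n) = -2 - 35 = -37)
-197399/o(246) + 186343/(-301307) = -197399/(-37) + 186343/(-301307) = -197399*(-1/37) + 186343*(-1/301307) = 197399/37 - 186343/301307 = 59470805802/11148359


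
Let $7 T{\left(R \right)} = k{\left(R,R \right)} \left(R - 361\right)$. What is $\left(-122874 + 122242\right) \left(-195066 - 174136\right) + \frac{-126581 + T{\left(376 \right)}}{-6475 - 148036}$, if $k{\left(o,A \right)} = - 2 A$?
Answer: $\frac{252370488359475}{1081577} \approx 2.3334 \cdot 10^{8}$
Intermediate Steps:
$T{\left(R \right)} = - \frac{2 R \left(-361 + R\right)}{7}$ ($T{\left(R \right)} = \frac{- 2 R \left(R - 361\right)}{7} = \frac{- 2 R \left(-361 + R\right)}{7} = \frac{\left(-2\right) R \left(-361 + R\right)}{7} = - \frac{2 R \left(-361 + R\right)}{7}$)
$\left(-122874 + 122242\right) \left(-195066 - 174136\right) + \frac{-126581 + T{\left(376 \right)}}{-6475 - 148036} = \left(-122874 + 122242\right) \left(-195066 - 174136\right) + \frac{-126581 + \frac{2}{7} \cdot 376 \left(361 - 376\right)}{-6475 - 148036} = \left(-632\right) \left(-369202\right) + \frac{-126581 + \frac{2}{7} \cdot 376 \left(361 - 376\right)}{-154511} = 233335664 + \left(-126581 + \frac{2}{7} \cdot 376 \left(-15\right)\right) \left(- \frac{1}{154511}\right) = 233335664 + \left(-126581 - \frac{11280}{7}\right) \left(- \frac{1}{154511}\right) = 233335664 - - \frac{897347}{1081577} = 233335664 + \frac{897347}{1081577} = \frac{252370488359475}{1081577}$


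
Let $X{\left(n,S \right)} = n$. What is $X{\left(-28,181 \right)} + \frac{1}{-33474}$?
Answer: $- \frac{937273}{33474} \approx -28.0$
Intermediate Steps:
$X{\left(-28,181 \right)} + \frac{1}{-33474} = -28 + \frac{1}{-33474} = -28 - \frac{1}{33474} = - \frac{937273}{33474}$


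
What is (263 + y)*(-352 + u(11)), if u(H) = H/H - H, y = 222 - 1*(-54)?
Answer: -195118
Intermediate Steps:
y = 276 (y = 222 + 54 = 276)
u(H) = 1 - H
(263 + y)*(-352 + u(11)) = (263 + 276)*(-352 + (1 - 1*11)) = 539*(-352 + (1 - 11)) = 539*(-352 - 10) = 539*(-362) = -195118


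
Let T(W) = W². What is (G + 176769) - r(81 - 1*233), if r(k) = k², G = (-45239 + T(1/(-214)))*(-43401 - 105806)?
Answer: 309128913854641/45796 ≈ 6.7501e+9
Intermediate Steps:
G = 309121876612301/45796 (G = (-45239 + (1/(-214))²)*(-43401 - 105806) = (-45239 + (-1/214)²)*(-149207) = (-45239 + 1/45796)*(-149207) = -2071765243/45796*(-149207) = 309121876612301/45796 ≈ 6.7500e+9)
(G + 176769) - r(81 - 1*233) = (309121876612301/45796 + 176769) - (81 - 1*233)² = 309129971925425/45796 - (81 - 233)² = 309129971925425/45796 - 1*(-152)² = 309129971925425/45796 - 1*23104 = 309129971925425/45796 - 23104 = 309128913854641/45796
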